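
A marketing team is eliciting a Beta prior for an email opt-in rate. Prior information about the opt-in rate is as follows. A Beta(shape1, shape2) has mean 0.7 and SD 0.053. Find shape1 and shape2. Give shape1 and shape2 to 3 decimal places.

σ² = 0.053² = 0.002809.
With s = shape1+shape2, Var = μ(1−μ)/(s+1), so s+1 = (0.7×0.3)/0.002809 = 74.7597 and s = 73.7597.
shape1 = μs = 51.632, shape2 = (1−μ)s = 22.128.

shape1 = 51.632, shape2 = 22.128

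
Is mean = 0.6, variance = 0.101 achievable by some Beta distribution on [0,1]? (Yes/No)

The Beta variance bound is σ² < μ(1−μ).
Here μ(1−μ) = 0.6×0.4 = 0.24, and 0.101 < 0.24.

Yes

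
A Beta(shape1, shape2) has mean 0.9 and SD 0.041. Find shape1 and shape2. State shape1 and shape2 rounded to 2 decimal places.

shape1 = 47.29, shape2 = 5.25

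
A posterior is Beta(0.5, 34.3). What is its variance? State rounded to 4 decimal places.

α+β = 34.8 and αβ = 17.15, so Var = αβ/[(α+β)²(α+β+1)] = 17.15/43355.232 = 0.0004.

0.0004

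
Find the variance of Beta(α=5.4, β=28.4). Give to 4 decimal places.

0.0039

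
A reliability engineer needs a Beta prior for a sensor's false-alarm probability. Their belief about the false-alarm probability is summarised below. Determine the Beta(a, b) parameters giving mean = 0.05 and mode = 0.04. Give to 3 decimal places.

Let s = a+b. Mean gives a = μs = 0.05s; mode gives (a−1)/(s−2) = 0.04.
Substituting: 0.05s − 1 = 0.04(s−2) = 0.04s − 0.08, so 0.01s = 0.92 and s = 92.0000.
Then a = 0.05×92.0000 = 4.600 and b = s−a = 87.400.

a = 4.600, b = 87.400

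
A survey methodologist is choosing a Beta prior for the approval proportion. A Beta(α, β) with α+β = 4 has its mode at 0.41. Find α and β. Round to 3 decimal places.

Mode = (α−1)/(κ−2) with κ = α+β, so α−1 = 0.41·2 = 0.820.
α = 1.820; β = κ − α = 2.180.

α = 1.820, β = 2.180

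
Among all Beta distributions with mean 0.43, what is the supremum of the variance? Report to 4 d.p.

Var = μ(1−μ)/(α+β+1), which approaches μ(1−μ) as α+β → 0.
So the supremum is μ(1−μ) = 0.43×0.57 = 0.2451.

0.2451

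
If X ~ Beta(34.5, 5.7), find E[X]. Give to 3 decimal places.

The Beta mean is α/(α+β) = 34.5/(34.5+5.7) = 0.858.

0.858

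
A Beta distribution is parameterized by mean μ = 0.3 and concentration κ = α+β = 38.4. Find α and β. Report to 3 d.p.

α = μκ = 0.3×38.4 = 11.520 and β = (1−μ)κ = 0.7×38.4 = 26.880.

α = 11.520, β = 26.880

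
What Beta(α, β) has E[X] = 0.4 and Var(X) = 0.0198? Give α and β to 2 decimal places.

Let s = α+β. The Beta variance is μ(1−μ)/(s+1).
So s+1 = μ(1−μ)/σ² = (0.4×0.6)/0.0198 = 0.24/0.0198 = 12.1212, giving s = 11.1212.
Then α = μs = 0.4×11.1212 = 4.45 and β = (1−μ)s = 0.6×11.1212 = 6.67.

α = 4.45, β = 6.67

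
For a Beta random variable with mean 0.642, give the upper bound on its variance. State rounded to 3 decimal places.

For fixed mean μ the Beta variance is μ(1−μ)/(α+β+1), increasing as α+β decreases.
Its least upper bound (not attained) is μ(1−μ) = 0.642·0.358 = 0.230.

0.230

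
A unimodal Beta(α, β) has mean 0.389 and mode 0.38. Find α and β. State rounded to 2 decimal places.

α = 10.37, β = 16.29

With s = α+β: μ = α/s and mode = (α−1)/(s−2). Eliminating α = μs,
μs − 1 = m(s−2) ⇒ s(μ−m) = 1−2m ⇒ s = 0.24/0.009 = 26.6667.
So α = μs = 10.37, β = (1−μ)s = 16.29.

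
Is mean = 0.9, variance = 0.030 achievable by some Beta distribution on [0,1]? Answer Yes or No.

Yes

The Beta variance bound is σ² < μ(1−μ).
Here μ(1−μ) = 0.9×0.1 = 0.09, and 0.030 < 0.09.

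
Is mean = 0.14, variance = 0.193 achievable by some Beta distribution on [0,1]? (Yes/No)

For any Beta, Var(X) < E[X]·(1−E[X]).
Here μ(1−μ) = 0.14×0.86 = 0.1204, and 0.193 ≥ 0.1204.

No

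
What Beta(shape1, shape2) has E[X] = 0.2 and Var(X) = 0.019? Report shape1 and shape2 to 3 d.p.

Let s = shape1+shape2. The Beta variance is μ(1−μ)/(s+1).
So s+1 = μ(1−μ)/σ² = (0.2×0.8)/0.019 = 0.16/0.019 = 8.4211, giving s = 7.4211.
Then shape1 = μs = 0.2×7.4211 = 1.484 and shape2 = (1−μ)s = 0.8×7.4211 = 5.937.

shape1 = 1.484, shape2 = 5.937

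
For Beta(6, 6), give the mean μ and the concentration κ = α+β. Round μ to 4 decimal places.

κ = α+β = 6+6 = 12; μ = α/κ = 6/12 = 0.5000.

μ = 0.5000, κ = 12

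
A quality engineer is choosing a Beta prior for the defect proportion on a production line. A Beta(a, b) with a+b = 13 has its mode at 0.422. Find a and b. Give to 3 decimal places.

a = 5.642, b = 7.358

For a,b>1 the mode is (a−1)/(a+b−2), so a = mode·(κ−2)+1 = 0.422×11+1 = 5.642.
And b = (1−mode)·(κ−2)+1 = 0.578×11+1 = 7.358.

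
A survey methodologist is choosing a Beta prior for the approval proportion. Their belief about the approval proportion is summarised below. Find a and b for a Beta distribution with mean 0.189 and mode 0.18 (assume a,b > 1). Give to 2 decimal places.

a = 13.44, b = 57.67

Let s = a+b. Mean gives a = μs = 0.189s; mode gives (a−1)/(s−2) = 0.18.
Substituting: 0.189s − 1 = 0.18(s−2) = 0.18s − 0.36, so 0.009s = 0.64 and s = 71.1111.
Then a = 0.189×71.1111 = 13.44 and b = s−a = 57.67.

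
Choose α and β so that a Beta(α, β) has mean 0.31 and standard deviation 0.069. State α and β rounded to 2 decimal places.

α = 13.62, β = 30.31

σ² = 0.069² = 0.004761.
With s = α+β, Var = μ(1−μ)/(s+1), so s+1 = (0.31×0.69)/0.004761 = 44.9275 and s = 43.9275.
α = μs = 13.62, β = (1−μ)s = 30.31.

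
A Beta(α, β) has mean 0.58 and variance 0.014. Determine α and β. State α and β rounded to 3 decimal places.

α = 9.512, β = 6.888

By moment matching, α+β = μ(1−μ)/σ² − 1 = (0.58·0.42)/0.014 − 1 = 17.4000 − 1 = 16.4000.
Since α/(α+β) = μ, α = 0.58·16.4000 = 9.512 and β = 0.42·16.4000 = 6.888.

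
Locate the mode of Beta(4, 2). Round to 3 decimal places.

0.750

With α,β > 1, mode = (α−1)/(α+β−2) = 3/4 = 0.750.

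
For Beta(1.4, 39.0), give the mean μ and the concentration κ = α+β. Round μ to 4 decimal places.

μ = 0.0347, κ = 40.4

κ = α+β = 1.4+39.0 = 40.4; μ = α/κ = 1.4/40.4 = 0.0347.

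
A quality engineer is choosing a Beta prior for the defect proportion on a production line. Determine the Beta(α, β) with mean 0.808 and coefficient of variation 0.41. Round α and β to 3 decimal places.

α = 0.334, β = 0.079

σ = CV·μ = 0.41×0.808 = 0.33128, so σ² = 0.109746.
s+1 = μ(1−μ)/σ² = 0.155136/0.109746 = 1.4136, so s = α+β = 0.4136.
α = μs = 0.334, β = (1−μ)s = 0.079.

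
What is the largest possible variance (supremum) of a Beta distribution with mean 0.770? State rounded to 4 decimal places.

0.1771

For fixed mean μ the Beta variance is μ(1−μ)/(α+β+1), increasing as α+β decreases.
Its least upper bound (not attained) is μ(1−μ) = 0.770·0.230 = 0.1771.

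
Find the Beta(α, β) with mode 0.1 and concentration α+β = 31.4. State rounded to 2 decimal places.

Since the density peak of Beta(α,β) is at (α−1)/(α+β−2),
α = 1 + 0.1(31.4−2) = 3.94 and β = 31.4 − 3.94 = 27.46.

α = 3.94, β = 27.46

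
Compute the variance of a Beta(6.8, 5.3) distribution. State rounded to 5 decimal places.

0.01879

Var = αβ/[(α+β)²(α+β+1)] = (6.8×5.3)/(12.1²×13.1) = 36.04/1917.971 = 0.01879.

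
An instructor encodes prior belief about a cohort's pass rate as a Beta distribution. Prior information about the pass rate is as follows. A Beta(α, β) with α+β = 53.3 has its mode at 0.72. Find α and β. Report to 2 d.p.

α = 37.94, β = 15.36

For α,β>1 the mode is (α−1)/(α+β−2), so α = mode·(κ−2)+1 = 0.72×51.3+1 = 37.94.
And β = (1−mode)·(κ−2)+1 = 0.28×51.3+1 = 15.36.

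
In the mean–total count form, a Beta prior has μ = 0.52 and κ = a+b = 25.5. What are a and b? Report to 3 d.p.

a = 13.260, b = 12.240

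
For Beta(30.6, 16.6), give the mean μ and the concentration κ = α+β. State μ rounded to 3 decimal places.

κ = α+β = 30.6+16.6 = 47.2; μ = α/κ = 30.6/47.2 = 0.648.

μ = 0.648, κ = 47.2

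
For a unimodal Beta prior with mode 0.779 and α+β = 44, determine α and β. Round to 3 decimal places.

α = 33.718, β = 10.282

For α,β>1 the mode is (α−1)/(α+β−2), so α = mode·(κ−2)+1 = 0.779×42+1 = 33.718.
And β = (1−mode)·(κ−2)+1 = 0.221×42+1 = 10.282.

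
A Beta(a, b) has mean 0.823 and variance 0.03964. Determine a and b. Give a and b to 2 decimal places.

a = 2.20, b = 0.47

Write ν = a+b; then a = μν and Var = μ(1−μ)/(ν+1).
ν = μ(1−μ)/Var − 1 = 0.145671/0.03964 − 1 = 2.6748.
a = 0.823·2.6748 = 2.20, b = 0.177·2.6748 = 0.47.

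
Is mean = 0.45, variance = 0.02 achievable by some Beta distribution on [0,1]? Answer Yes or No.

For any Beta, Var(X) < E[X]·(1−E[X]).
Here μ(1−μ) = 0.45×0.55 = 0.2475, and 0.02 < 0.2475.

Yes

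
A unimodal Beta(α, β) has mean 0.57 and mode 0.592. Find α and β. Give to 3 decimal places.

α = 4.767, β = 3.596

With s = α+β: μ = α/s and mode = (α−1)/(s−2). Eliminating α = μs,
μs − 1 = m(s−2) ⇒ s(μ−m) = 1−2m ⇒ s = -0.184/-0.022 = 8.3636.
So α = μs = 4.767, β = (1−μ)s = 3.596.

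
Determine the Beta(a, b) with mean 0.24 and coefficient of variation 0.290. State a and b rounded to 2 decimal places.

a = 8.80, b = 27.86

σ = CV·μ = 0.290×0.24 = 0.06960, so σ² = 0.004844.
s+1 = μ(1−μ)/σ² = 0.1824/0.004844 = 37.6536, so s = a+b = 36.6536.
a = μs = 8.80, b = (1−μ)s = 27.86.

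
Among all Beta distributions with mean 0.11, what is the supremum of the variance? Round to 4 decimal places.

0.0979

Var = μ(1−μ)/(α+β+1), which approaches μ(1−μ) as α+β → 0.
So the supremum is μ(1−μ) = 0.11×0.89 = 0.0979.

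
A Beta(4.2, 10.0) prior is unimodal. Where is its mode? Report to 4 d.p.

The density x^(α−1)(1−x)^(β−1) is maximised at (α−1)/(α+β−2) = 3.2/12.2 = 0.2623.

0.2623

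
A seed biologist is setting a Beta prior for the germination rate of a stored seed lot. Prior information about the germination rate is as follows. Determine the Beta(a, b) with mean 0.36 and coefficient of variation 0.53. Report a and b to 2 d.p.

a = 1.92, b = 3.41

Var = (CV·μ)² = (0.53×0.36)² = 0.036405.
a+b = μ(1−μ)/Var − 1 = 0.2304/0.036405 − 1 = 5.3289.
Thus a = 0.36·5.3289 = 1.92 and b = 0.64·5.3289 = 3.41.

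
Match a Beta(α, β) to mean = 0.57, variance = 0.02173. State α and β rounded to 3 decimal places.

α = 5.859, β = 4.420

Write ν = α+β; then α = μν and Var = μ(1−μ)/(ν+1).
ν = μ(1−μ)/Var − 1 = 0.2451/0.02173 − 1 = 10.2793.
α = 0.57·10.2793 = 5.859, β = 0.43·10.2793 = 4.420.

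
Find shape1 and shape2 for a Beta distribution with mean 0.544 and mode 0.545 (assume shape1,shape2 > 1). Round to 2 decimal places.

Let s = shape1+shape2. Mean gives shape1 = μs = 0.544s; mode gives (shape1−1)/(s−2) = 0.545.
Substituting: 0.544s − 1 = 0.545(s−2) = 0.545s − 1.090, so -0.001s = -0.090 and s = 90.0000.
Then shape1 = 0.544×90.0000 = 48.96 and shape2 = s−shape1 = 41.04.

shape1 = 48.96, shape2 = 41.04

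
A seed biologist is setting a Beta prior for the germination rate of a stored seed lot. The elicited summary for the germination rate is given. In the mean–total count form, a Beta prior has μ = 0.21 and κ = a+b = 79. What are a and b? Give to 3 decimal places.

a = 16.590, b = 62.410

Split κ in proportion μ : (1−μ): a = 0.21·79 = 16.590, b = 79 − 16.590 = 62.410.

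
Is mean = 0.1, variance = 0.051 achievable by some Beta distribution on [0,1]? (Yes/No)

Yes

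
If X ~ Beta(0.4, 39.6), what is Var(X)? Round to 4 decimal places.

0.0002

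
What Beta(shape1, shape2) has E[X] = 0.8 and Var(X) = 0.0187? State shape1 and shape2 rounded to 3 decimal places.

shape1 = 6.045, shape2 = 1.511

Let s = shape1+shape2. The Beta variance is μ(1−μ)/(s+1).
So s+1 = μ(1−μ)/σ² = (0.8×0.2)/0.0187 = 0.16/0.0187 = 8.5561, giving s = 7.5561.
Then shape1 = μs = 0.8×7.5561 = 6.045 and shape2 = (1−μ)s = 0.2×7.5561 = 1.511.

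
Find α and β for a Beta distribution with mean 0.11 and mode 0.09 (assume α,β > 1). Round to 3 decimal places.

With s = α+β: μ = α/s and mode = (α−1)/(s−2). Eliminating α = μs,
μs − 1 = m(s−2) ⇒ s(μ−m) = 1−2m ⇒ s = 0.82/0.02 = 41.0000.
So α = μs = 4.510, β = (1−μ)s = 36.490.

α = 4.510, β = 36.490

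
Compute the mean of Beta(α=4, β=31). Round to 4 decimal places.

E[X] = α/(α+β) = 4/35 = 0.1143.

0.1143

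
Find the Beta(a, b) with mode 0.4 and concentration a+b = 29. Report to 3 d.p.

a = 11.800, b = 17.200

Since the density peak of Beta(a,b) is at (a−1)/(a+b−2),
a = 1 + 0.4(29−2) = 11.800 and b = 29 − 11.800 = 17.200.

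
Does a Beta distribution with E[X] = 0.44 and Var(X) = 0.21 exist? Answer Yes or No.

For any Beta, Var(X) < E[X]·(1−E[X]).
Here μ(1−μ) = 0.44×0.56 = 0.2464, and 0.21 < 0.2464.

Yes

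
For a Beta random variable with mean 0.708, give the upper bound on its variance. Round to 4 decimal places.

For fixed mean μ the Beta variance is μ(1−μ)/(α+β+1), increasing as α+β decreases.
Its least upper bound (not attained) is μ(1−μ) = 0.708·0.292 = 0.2067.

0.2067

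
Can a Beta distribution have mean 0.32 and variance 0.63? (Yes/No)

A Beta with mean μ has variance μ(1−μ)/(α+β+1) < μ(1−μ).
Here μ(1−μ) = 0.32×0.68 = 0.2176, and 0.63 ≥ 0.2176.

No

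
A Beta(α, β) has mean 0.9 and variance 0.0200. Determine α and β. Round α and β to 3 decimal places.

Let s = α+β. The Beta variance is μ(1−μ)/(s+1).
So s+1 = μ(1−μ)/σ² = (0.9×0.1)/0.0200 = 0.09/0.0200 = 4.5000, giving s = 3.5000.
Then α = μs = 0.9×3.5000 = 3.150 and β = (1−μ)s = 0.1×3.5000 = 0.350.

α = 3.150, β = 0.350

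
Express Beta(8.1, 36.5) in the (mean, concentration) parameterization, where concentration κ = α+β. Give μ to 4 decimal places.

μ = 0.1816, κ = 44.6

κ = α+β = 8.1+36.5 = 44.6; μ = α/κ = 8.1/44.6 = 0.1816.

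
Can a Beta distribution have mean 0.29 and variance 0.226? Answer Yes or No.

For any Beta, Var(X) < E[X]·(1−E[X]).
Here μ(1−μ) = 0.29×0.71 = 0.2059, and 0.226 ≥ 0.2059.

No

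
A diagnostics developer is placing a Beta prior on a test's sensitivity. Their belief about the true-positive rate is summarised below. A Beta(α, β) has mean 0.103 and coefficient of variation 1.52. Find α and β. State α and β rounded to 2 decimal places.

α = 0.29, β = 2.48

σ = CV·μ = 1.52×0.103 = 0.15656, so σ² = 0.024511.
s+1 = μ(1−μ)/σ² = 0.092391/0.024511 = 3.7694, so s = α+β = 2.7694.
α = μs = 0.29, β = (1−μ)s = 2.48.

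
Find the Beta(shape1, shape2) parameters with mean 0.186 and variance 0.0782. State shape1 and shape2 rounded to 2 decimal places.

Write ν = shape1+shape2; then shape1 = μν and Var = μ(1−μ)/(ν+1).
ν = μ(1−μ)/Var − 1 = 0.151404/0.0782 − 1 = 0.9361.
shape1 = 0.186·0.9361 = 0.17, shape2 = 0.814·0.9361 = 0.76.

shape1 = 0.17, shape2 = 0.76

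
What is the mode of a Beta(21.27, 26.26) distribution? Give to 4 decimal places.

With α,β > 1, mode = (α−1)/(α+β−2) = 20.27/45.53 = 0.4452.

0.4452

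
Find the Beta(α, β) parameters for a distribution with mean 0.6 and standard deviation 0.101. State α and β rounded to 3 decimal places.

α = 13.516, β = 9.011

First σ² = 0.010201. Setting α = μn, β = (1−μ)n with n = α+β,
μ(1−μ)/(n+1) = 0.010201 ⇒ n+1 = 0.24/0.010201 = 23.5271 ⇒ n = 22.5271.
Hence α = 0.6×22.5271 = 13.516, β = 0.4×22.5271 = 9.011.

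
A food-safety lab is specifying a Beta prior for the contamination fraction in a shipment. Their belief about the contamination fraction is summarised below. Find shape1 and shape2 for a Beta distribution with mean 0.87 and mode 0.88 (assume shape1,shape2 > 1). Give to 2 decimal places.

shape1 = 66.12, shape2 = 9.88

With s = shape1+shape2: μ = shape1/s and mode = (shape1−1)/(s−2). Eliminating shape1 = μs,
μs − 1 = m(s−2) ⇒ s(μ−m) = 1−2m ⇒ s = -0.76/-0.01 = 76.0000.
So shape1 = μs = 66.12, shape2 = (1−μ)s = 9.88.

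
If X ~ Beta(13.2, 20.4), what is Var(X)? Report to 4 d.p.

0.0069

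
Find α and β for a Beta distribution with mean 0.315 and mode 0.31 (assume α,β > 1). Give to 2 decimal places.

α = 23.94, β = 52.06

With s = α+β: μ = α/s and mode = (α−1)/(s−2). Eliminating α = μs,
μs − 1 = m(s−2) ⇒ s(μ−m) = 1−2m ⇒ s = 0.38/0.005 = 76.0000.
So α = μs = 23.94, β = (1−μ)s = 52.06.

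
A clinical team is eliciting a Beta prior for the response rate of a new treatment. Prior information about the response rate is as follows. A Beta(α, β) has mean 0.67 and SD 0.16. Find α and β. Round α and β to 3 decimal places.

σ² = 0.16² = 0.0256.
With s = α+β, Var = μ(1−μ)/(s+1), so s+1 = (0.67×0.33)/0.0256 = 8.6367 and s = 7.6367.
α = μs = 5.117, β = (1−μ)s = 2.520.

α = 5.117, β = 2.520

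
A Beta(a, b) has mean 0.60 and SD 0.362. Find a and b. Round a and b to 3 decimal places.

a = 0.499, b = 0.333

First σ² = 0.131044. Setting a = μn, b = (1−μ)n with n = a+b,
μ(1−μ)/(n+1) = 0.131044 ⇒ n+1 = 0.2400/0.131044 = 1.8314 ⇒ n = 0.8314.
Hence a = 0.60×0.8314 = 0.499, b = 0.40×0.8314 = 0.333.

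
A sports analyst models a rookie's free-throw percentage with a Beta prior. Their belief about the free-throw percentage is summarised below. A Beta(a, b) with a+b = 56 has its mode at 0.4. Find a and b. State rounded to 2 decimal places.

For a,b>1 the mode is (a−1)/(a+b−2), so a = mode·(κ−2)+1 = 0.4×54+1 = 22.60.
And b = (1−mode)·(κ−2)+1 = 0.6×54+1 = 33.40.

a = 22.60, b = 33.40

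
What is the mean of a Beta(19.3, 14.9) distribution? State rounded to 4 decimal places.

0.5643

The Beta mean is α/(α+β) = 19.3/(19.3+14.9) = 0.5643.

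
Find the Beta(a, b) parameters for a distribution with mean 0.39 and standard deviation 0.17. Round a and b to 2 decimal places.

First σ² = 0.0289. Setting a = μn, b = (1−μ)n with n = a+b,
μ(1−μ)/(n+1) = 0.0289 ⇒ n+1 = 0.2379/0.0289 = 8.2318 ⇒ n = 7.2318.
Hence a = 0.39×7.2318 = 2.82, b = 0.61×7.2318 = 4.41.

a = 2.82, b = 4.41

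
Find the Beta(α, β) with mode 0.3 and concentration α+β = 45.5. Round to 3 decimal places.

α = 14.050, β = 31.450

For α,β>1 the mode is (α−1)/(α+β−2), so α = mode·(κ−2)+1 = 0.3×43.5+1 = 14.050.
And β = (1−mode)·(κ−2)+1 = 0.7×43.5+1 = 31.450.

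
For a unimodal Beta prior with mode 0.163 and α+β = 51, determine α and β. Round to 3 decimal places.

Since the density peak of Beta(α,β) is at (α−1)/(α+β−2),
α = 1 + 0.163(51−2) = 8.987 and β = 51 − 8.987 = 42.013.

α = 8.987, β = 42.013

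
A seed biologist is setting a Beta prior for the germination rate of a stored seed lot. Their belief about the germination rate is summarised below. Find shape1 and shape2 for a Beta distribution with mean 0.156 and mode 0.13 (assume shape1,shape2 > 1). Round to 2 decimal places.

Let s = shape1+shape2. Mean gives shape1 = μs = 0.156s; mode gives (shape1−1)/(s−2) = 0.13.
Substituting: 0.156s − 1 = 0.13(s−2) = 0.13s − 0.26, so 0.026s = 0.74 and s = 28.4615.
Then shape1 = 0.156×28.4615 = 4.44 and shape2 = s−shape1 = 24.02.

shape1 = 4.44, shape2 = 24.02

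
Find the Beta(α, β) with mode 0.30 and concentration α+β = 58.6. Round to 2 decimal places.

For α,β>1 the mode is (α−1)/(α+β−2), so α = mode·(κ−2)+1 = 0.30×56.6+1 = 17.98.
And β = (1−mode)·(κ−2)+1 = 0.70×56.6+1 = 40.62.

α = 17.98, β = 40.62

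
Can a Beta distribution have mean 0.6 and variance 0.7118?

A Beta with mean μ has variance μ(1−μ)/(α+β+1) < μ(1−μ).
Here μ(1−μ) = 0.6×0.4 = 0.24, and 0.7118 ≥ 0.24.

No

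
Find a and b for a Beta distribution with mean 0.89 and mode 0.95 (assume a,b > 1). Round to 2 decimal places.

With s = a+b: μ = a/s and mode = (a−1)/(s−2). Eliminating a = μs,
μs − 1 = m(s−2) ⇒ s(μ−m) = 1−2m ⇒ s = -0.90/-0.06 = 15.0000.
So a = μs = 13.35, b = (1−μ)s = 1.65.

a = 13.35, b = 1.65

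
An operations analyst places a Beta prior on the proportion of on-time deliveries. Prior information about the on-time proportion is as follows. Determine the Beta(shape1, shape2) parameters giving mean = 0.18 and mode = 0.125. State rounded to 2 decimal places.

shape1 = 2.45, shape2 = 11.18

With s = shape1+shape2: μ = shape1/s and mode = (shape1−1)/(s−2). Eliminating shape1 = μs,
μs − 1 = m(s−2) ⇒ s(μ−m) = 1−2m ⇒ s = 0.750/0.055 = 13.6364.
So shape1 = μs = 2.45, shape2 = (1−μ)s = 11.18.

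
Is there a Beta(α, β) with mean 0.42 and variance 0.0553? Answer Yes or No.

Yes

A Beta with mean μ has variance μ(1−μ)/(α+β+1) < μ(1−μ).
Here μ(1−μ) = 0.42×0.58 = 0.2436, and 0.0553 < 0.2436.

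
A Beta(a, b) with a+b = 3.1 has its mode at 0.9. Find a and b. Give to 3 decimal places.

For a,b>1 the mode is (a−1)/(a+b−2), so a = mode·(κ−2)+1 = 0.9×1.1+1 = 1.990.
And b = (1−mode)·(κ−2)+1 = 0.1×1.1+1 = 1.110.

a = 1.990, b = 1.110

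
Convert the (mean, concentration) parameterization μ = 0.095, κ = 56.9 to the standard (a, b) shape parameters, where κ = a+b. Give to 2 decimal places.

Split κ in proportion μ : (1−μ): a = 0.095·56.9 = 5.41, b = 56.9 − 5.41 = 51.49.

a = 5.41, b = 51.49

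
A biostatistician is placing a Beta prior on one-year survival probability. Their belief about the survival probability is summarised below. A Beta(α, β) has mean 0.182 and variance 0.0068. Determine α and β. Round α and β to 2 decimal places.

α = 3.80, β = 17.09

Write ν = α+β; then α = μν and Var = μ(1−μ)/(ν+1).
ν = μ(1−μ)/Var − 1 = 0.148876/0.0068 − 1 = 20.8935.
α = 0.182·20.8935 = 3.80, β = 0.818·20.8935 = 17.09.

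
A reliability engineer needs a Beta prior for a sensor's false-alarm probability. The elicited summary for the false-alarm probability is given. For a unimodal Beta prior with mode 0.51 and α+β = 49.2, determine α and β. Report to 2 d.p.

α = 25.07, β = 24.13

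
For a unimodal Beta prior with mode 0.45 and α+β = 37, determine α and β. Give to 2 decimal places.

Since the density peak of Beta(α,β) is at (α−1)/(α+β−2),
α = 1 + 0.45(37−2) = 16.75 and β = 37 − 16.75 = 20.25.

α = 16.75, β = 20.25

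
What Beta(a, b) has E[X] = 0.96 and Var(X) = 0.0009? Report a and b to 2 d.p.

By moment matching, a+b = μ(1−μ)/σ² − 1 = (0.96·0.04)/0.0009 − 1 = 42.6667 − 1 = 41.6667.
Since a/(a+b) = μ, a = 0.96·41.6667 = 40.00 and b = 0.04·41.6667 = 1.67.

a = 40.00, b = 1.67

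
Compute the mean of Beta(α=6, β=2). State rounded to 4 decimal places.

0.7500

E[X] = α/(α+β) = 6/8 = 0.7500.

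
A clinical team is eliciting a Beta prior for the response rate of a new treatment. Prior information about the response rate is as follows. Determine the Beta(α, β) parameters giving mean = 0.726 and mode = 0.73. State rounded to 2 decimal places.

Let s = α+β. Mean gives α = μs = 0.726s; mode gives (α−1)/(s−2) = 0.73.
Substituting: 0.726s − 1 = 0.73(s−2) = 0.73s − 1.46, so -0.004s = -0.46 and s = 115.0000.
Then α = 0.726×115.0000 = 83.49 and β = s−α = 31.51.

α = 83.49, β = 31.51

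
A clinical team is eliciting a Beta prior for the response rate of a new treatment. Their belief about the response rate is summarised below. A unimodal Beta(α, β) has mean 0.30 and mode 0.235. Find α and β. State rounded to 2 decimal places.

With s = α+β: μ = α/s and mode = (α−1)/(s−2). Eliminating α = μs,
μs − 1 = m(s−2) ⇒ s(μ−m) = 1−2m ⇒ s = 0.530/0.065 = 8.1538.
So α = μs = 2.45, β = (1−μ)s = 5.71.

α = 2.45, β = 5.71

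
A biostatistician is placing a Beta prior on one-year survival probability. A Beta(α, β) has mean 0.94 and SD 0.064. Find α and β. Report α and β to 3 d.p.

Variance = 0.064² = 0.004096. The moment-matching identity α+β = μ(1−μ)/Var − 1 gives
α+β = 0.0564/0.004096 − 1 = 12.7695, so α = μ·12.7695 = 12.003 and β = (1−μ)·12.7695 = 0.766.

α = 12.003, β = 0.766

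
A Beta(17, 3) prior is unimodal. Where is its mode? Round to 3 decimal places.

0.889

The density x^(α−1)(1−x)^(β−1) is maximised at (α−1)/(α+β−2) = 16/18 = 0.889.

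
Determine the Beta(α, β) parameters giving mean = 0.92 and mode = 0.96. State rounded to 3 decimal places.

Let s = α+β. Mean gives α = μs = 0.92s; mode gives (α−1)/(s−2) = 0.96.
Substituting: 0.92s − 1 = 0.96(s−2) = 0.96s − 1.92, so -0.04s = -0.92 and s = 23.0000.
Then α = 0.92×23.0000 = 21.160 and β = s−α = 1.840.

α = 21.160, β = 1.840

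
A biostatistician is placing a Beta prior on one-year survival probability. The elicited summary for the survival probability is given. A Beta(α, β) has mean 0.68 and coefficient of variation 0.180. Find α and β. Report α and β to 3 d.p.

σ = CV·μ = 0.180×0.68 = 0.12240, so σ² = 0.014982.
s+1 = μ(1−μ)/σ² = 0.2176/0.014982 = 14.5243, so s = α+β = 13.5243.
α = μs = 9.197, β = (1−μ)s = 4.328.

α = 9.197, β = 4.328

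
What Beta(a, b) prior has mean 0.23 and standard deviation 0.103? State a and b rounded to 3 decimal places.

a = 3.609, b = 12.084

Variance = 0.103² = 0.010609. The moment-matching identity a+b = μ(1−μ)/Var − 1 gives
a+b = 0.1771/0.010609 − 1 = 15.6934, so a = μ·15.6934 = 3.609 and b = (1−μ)·15.6934 = 12.084.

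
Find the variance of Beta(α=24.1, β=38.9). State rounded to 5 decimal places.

μ = 24.1/63.0 = 0.382540; Var = μ(1−μ)/(α+β+1) = 0.2362031/64.0 = 0.00369.

0.00369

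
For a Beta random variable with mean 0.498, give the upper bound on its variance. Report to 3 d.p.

0.250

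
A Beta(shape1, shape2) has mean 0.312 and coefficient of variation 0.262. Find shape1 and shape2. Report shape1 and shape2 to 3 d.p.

shape1 = 9.711, shape2 = 21.413

σ = CV·μ = 0.262×0.312 = 0.08174, so σ² = 0.006682.
s+1 = μ(1−μ)/σ² = 0.214656/0.006682 = 32.1241, so s = shape1+shape2 = 31.1241.
shape1 = μs = 9.711, shape2 = (1−μ)s = 21.413.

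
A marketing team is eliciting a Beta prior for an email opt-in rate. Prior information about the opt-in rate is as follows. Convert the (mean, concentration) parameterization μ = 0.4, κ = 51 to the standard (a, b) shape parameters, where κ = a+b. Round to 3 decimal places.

Split κ in proportion μ : (1−μ): a = 0.4·51 = 20.400, b = 51 − 20.400 = 30.600.

a = 20.400, b = 30.600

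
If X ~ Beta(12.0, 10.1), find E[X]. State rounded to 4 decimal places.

The Beta mean is α/(α+β) = 12.0/(12.0+10.1) = 0.5430.

0.5430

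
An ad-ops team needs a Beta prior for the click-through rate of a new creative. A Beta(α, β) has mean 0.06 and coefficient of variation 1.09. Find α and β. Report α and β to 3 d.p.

Var = (CV·μ)² = (1.09×0.06)² = 0.004277.
α+β = μ(1−μ)/Var − 1 = 0.0564/0.004277 − 1 = 12.1863.
Thus α = 0.06·12.1863 = 0.731 and β = 0.94·12.1863 = 11.455.

α = 0.731, β = 11.455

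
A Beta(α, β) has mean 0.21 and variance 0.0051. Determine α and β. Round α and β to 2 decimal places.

α = 6.62, β = 24.91

By moment matching, α+β = μ(1−μ)/σ² − 1 = (0.21·0.79)/0.0051 − 1 = 32.5294 − 1 = 31.5294.
Since α/(α+β) = μ, α = 0.21·31.5294 = 6.62 and β = 0.79·31.5294 = 24.91.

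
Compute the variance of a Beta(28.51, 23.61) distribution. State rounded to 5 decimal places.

0.00466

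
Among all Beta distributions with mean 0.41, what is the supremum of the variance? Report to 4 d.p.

For fixed mean μ the Beta variance is μ(1−μ)/(α+β+1), increasing as α+β decreases.
Its least upper bound (not attained) is μ(1−μ) = 0.41·0.59 = 0.2419.

0.2419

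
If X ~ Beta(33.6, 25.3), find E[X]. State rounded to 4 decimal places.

0.5705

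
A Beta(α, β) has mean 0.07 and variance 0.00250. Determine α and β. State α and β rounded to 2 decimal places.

α = 1.75, β = 23.29

Let s = α+β. The Beta variance is μ(1−μ)/(s+1).
So s+1 = μ(1−μ)/σ² = (0.07×0.93)/0.00250 = 0.0651/0.00250 = 26.0400, giving s = 25.0400.
Then α = μs = 0.07×25.0400 = 1.75 and β = (1−μ)s = 0.93×25.0400 = 23.29.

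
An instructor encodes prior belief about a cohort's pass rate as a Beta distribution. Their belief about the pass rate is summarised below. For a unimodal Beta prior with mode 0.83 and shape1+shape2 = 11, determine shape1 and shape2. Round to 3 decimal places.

shape1 = 8.470, shape2 = 2.530

Mode = (shape1−1)/(κ−2) with κ = shape1+shape2, so shape1−1 = 0.83·9 = 7.470.
shape1 = 8.470; shape2 = κ − shape1 = 2.530.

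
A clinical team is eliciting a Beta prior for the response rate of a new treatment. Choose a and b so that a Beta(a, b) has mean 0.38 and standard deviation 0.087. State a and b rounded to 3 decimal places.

σ² = 0.087² = 0.007569.
With s = a+b, Var = μ(1−μ)/(s+1), so s+1 = (0.38×0.62)/0.007569 = 31.1270 and s = 30.1270.
a = μs = 11.448, b = (1−μ)s = 18.679.

a = 11.448, b = 18.679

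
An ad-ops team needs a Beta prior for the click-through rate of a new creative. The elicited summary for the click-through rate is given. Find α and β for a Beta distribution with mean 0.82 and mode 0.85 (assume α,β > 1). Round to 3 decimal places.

α = 19.133, β = 4.200

Let s = α+β. Mean gives α = μs = 0.82s; mode gives (α−1)/(s−2) = 0.85.
Substituting: 0.82s − 1 = 0.85(s−2) = 0.85s − 1.70, so -0.03s = -0.70 and s = 23.3333.
Then α = 0.82×23.3333 = 19.133 and β = s−α = 4.200.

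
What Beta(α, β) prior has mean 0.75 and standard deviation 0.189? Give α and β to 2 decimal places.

α = 3.19, β = 1.06

First σ² = 0.035721. Setting α = μn, β = (1−μ)n with n = α+β,
μ(1−μ)/(n+1) = 0.035721 ⇒ n+1 = 0.1875/0.035721 = 5.2490 ⇒ n = 4.2490.
Hence α = 0.75×4.2490 = 3.19, β = 0.25×4.2490 = 1.06.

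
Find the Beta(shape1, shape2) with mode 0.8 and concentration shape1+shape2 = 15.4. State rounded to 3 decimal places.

Since the density peak of Beta(shape1,shape2) is at (shape1−1)/(shape1+shape2−2),
shape1 = 1 + 0.8(15.4−2) = 11.720 and shape2 = 15.4 − 11.720 = 3.680.

shape1 = 11.720, shape2 = 3.680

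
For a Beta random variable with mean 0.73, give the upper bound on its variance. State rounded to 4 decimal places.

0.1971

For fixed mean μ the Beta variance is μ(1−μ)/(α+β+1), increasing as α+β decreases.
Its least upper bound (not attained) is μ(1−μ) = 0.73·0.27 = 0.1971.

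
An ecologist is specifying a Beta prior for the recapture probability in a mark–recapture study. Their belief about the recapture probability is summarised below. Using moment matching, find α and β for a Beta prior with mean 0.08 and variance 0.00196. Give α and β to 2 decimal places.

Let s = α+β. The Beta variance is μ(1−μ)/(s+1).
So s+1 = μ(1−μ)/σ² = (0.08×0.92)/0.00196 = 0.0736/0.00196 = 37.5510, giving s = 36.5510.
Then α = μs = 0.08×36.5510 = 2.92 and β = (1−μ)s = 0.92×36.5510 = 33.63.

α = 2.92, β = 33.63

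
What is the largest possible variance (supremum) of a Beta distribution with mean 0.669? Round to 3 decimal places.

For fixed mean μ the Beta variance is μ(1−μ)/(α+β+1), increasing as α+β decreases.
Its least upper bound (not attained) is μ(1−μ) = 0.669·0.331 = 0.221.

0.221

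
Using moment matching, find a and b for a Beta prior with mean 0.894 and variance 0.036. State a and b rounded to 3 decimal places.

a = 1.459, b = 0.173

Let s = a+b. The Beta variance is μ(1−μ)/(s+1).
So s+1 = μ(1−μ)/σ² = (0.894×0.106)/0.036 = 0.094764/0.036 = 2.6323, giving s = 1.6323.
Then a = μs = 0.894×1.6323 = 1.459 and b = (1−μ)s = 0.106×1.6323 = 0.173.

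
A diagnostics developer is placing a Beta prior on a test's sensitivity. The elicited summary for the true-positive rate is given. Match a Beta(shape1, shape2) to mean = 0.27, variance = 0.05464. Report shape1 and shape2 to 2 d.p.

By moment matching, shape1+shape2 = μ(1−μ)/σ² − 1 = (0.27·0.73)/0.05464 − 1 = 3.6072 − 1 = 2.6072.
Since shape1/(shape1+shape2) = μ, shape1 = 0.27·2.6072 = 0.70 and shape2 = 0.73·2.6072 = 1.90.

shape1 = 0.70, shape2 = 1.90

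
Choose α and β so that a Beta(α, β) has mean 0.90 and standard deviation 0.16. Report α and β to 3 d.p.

σ² = 0.16² = 0.0256.
With s = α+β, Var = μ(1−μ)/(s+1), so s+1 = (0.90×0.10)/0.0256 = 3.5156 and s = 2.5156.
α = μs = 2.264, β = (1−μ)s = 0.252.

α = 2.264, β = 0.252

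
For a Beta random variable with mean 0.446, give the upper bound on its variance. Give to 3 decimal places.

0.247

Var = μ(1−μ)/(α+β+1), which approaches μ(1−μ) as α+β → 0.
So the supremum is μ(1−μ) = 0.446×0.554 = 0.247.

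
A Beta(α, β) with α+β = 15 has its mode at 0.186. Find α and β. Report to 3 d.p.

α = 3.418, β = 11.582

Mode = (α−1)/(κ−2) with κ = α+β, so α−1 = 0.186·13 = 2.418.
α = 3.418; β = κ − α = 11.582.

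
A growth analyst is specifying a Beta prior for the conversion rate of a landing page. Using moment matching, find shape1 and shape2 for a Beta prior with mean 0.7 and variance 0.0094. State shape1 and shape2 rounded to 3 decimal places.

Write ν = shape1+shape2; then shape1 = μν and Var = μ(1−μ)/(ν+1).
ν = μ(1−μ)/Var − 1 = 0.21/0.0094 − 1 = 21.3404.
shape1 = 0.7·21.3404 = 14.938, shape2 = 0.3·21.3404 = 6.402.

shape1 = 14.938, shape2 = 6.402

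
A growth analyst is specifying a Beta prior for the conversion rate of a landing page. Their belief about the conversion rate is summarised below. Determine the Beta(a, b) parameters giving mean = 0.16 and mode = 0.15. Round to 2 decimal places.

a = 11.20, b = 58.80

With s = a+b: μ = a/s and mode = (a−1)/(s−2). Eliminating a = μs,
μs − 1 = m(s−2) ⇒ s(μ−m) = 1−2m ⇒ s = 0.70/0.01 = 70.0000.
So a = μs = 11.20, b = (1−μ)s = 58.80.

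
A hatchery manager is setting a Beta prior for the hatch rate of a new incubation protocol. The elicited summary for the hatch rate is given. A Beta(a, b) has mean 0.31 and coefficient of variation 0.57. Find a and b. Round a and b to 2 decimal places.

σ = CV·μ = 0.57×0.31 = 0.17670, so σ² = 0.031223.
s+1 = μ(1−μ)/σ² = 0.2139/0.031223 = 6.8507, so s = a+b = 5.8507.
a = μs = 1.81, b = (1−μ)s = 4.04.

a = 1.81, b = 4.04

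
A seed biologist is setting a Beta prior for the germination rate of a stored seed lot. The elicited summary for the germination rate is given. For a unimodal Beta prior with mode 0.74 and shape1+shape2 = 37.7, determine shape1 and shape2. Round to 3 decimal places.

Mode = (shape1−1)/(κ−2) with κ = shape1+shape2, so shape1−1 = 0.74·35.7 = 26.418.
shape1 = 27.418; shape2 = κ − shape1 = 10.282.

shape1 = 27.418, shape2 = 10.282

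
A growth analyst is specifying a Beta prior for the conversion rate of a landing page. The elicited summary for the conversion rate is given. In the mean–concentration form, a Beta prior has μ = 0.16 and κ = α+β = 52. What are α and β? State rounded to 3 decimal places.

α = 8.320, β = 43.680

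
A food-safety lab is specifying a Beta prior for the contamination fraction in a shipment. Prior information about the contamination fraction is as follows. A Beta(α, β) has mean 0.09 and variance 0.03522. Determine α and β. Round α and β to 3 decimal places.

By moment matching, α+β = μ(1−μ)/σ² − 1 = (0.09·0.91)/0.03522 − 1 = 2.3254 − 1 = 1.3254.
Since α/(α+β) = μ, α = 0.09·1.3254 = 0.119 and β = 0.91·1.3254 = 1.206.

α = 0.119, β = 1.206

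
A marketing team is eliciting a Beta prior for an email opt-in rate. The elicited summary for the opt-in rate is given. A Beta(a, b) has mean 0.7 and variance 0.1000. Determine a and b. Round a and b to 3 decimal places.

a = 0.770, b = 0.330

By moment matching, a+b = μ(1−μ)/σ² − 1 = (0.7·0.3)/0.1000 − 1 = 2.1000 − 1 = 1.1000.
Since a/(a+b) = μ, a = 0.7·1.1000 = 0.770 and b = 0.3·1.1000 = 0.330.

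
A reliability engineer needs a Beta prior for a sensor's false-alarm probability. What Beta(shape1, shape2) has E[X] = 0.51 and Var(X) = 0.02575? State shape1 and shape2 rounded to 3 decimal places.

shape1 = 4.439, shape2 = 4.265

Write ν = shape1+shape2; then shape1 = μν and Var = μ(1−μ)/(ν+1).
ν = μ(1−μ)/Var − 1 = 0.2499/0.02575 − 1 = 8.7049.
shape1 = 0.51·8.7049 = 4.439, shape2 = 0.49·8.7049 = 4.265.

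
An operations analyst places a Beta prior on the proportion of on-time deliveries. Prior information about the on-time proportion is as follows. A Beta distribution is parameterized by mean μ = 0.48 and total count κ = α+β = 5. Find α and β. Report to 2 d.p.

α = 2.40, β = 2.60

Split κ in proportion μ : (1−μ): α = 0.48·5 = 2.40, β = 5 − 2.40 = 2.60.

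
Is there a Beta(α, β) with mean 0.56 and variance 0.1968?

Yes

For any Beta, Var(X) < E[X]·(1−E[X]).
Here μ(1−μ) = 0.56×0.44 = 0.2464, and 0.1968 < 0.2464.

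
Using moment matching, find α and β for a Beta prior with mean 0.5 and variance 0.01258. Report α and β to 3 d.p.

By moment matching, α+β = μ(1−μ)/σ² − 1 = (0.5·0.5)/0.01258 − 1 = 19.8728 − 1 = 18.8728.
Since α/(α+β) = μ, α = 0.5·18.8728 = 9.436 and β = 0.5·18.8728 = 9.436.

α = 9.436, β = 9.436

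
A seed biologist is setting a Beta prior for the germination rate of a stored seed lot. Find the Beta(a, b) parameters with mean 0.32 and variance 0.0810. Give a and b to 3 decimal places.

a = 0.540, b = 1.147

Let s = a+b. The Beta variance is μ(1−μ)/(s+1).
So s+1 = μ(1−μ)/σ² = (0.32×0.68)/0.0810 = 0.2176/0.0810 = 2.6864, giving s = 1.6864.
Then a = μs = 0.32×1.6864 = 0.540 and b = (1−μ)s = 0.68×1.6864 = 1.147.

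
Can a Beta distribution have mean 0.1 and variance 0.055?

The Beta variance bound is σ² < μ(1−μ).
Here μ(1−μ) = 0.1×0.9 = 0.09, and 0.055 < 0.09.

Yes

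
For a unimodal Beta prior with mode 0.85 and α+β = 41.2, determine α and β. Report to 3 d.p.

α = 34.320, β = 6.880

Since the density peak of Beta(α,β) is at (α−1)/(α+β−2),
α = 1 + 0.85(41.2−2) = 34.320 and β = 41.2 − 34.320 = 6.880.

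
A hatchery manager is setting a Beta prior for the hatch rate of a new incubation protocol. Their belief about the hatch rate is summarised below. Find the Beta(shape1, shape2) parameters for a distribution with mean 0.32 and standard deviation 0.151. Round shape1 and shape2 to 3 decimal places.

shape1 = 2.734, shape2 = 5.810

σ² = 0.151² = 0.022801.
With s = shape1+shape2, Var = μ(1−μ)/(s+1), so s+1 = (0.32×0.68)/0.022801 = 9.5434 and s = 8.5434.
shape1 = μs = 2.734, shape2 = (1−μ)s = 5.810.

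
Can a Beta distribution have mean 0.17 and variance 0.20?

No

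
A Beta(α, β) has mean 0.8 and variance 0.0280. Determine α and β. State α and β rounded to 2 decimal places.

By moment matching, α+β = μ(1−μ)/σ² − 1 = (0.8·0.2)/0.0280 − 1 = 5.7143 − 1 = 4.7143.
Since α/(α+β) = μ, α = 0.8·4.7143 = 3.77 and β = 0.2·4.7143 = 0.94.

α = 3.77, β = 0.94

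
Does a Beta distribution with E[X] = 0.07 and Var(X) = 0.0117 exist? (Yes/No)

Yes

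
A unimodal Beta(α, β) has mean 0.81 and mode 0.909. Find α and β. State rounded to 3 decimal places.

α = 6.693, β = 1.570

Let s = α+β. Mean gives α = μs = 0.81s; mode gives (α−1)/(s−2) = 0.909.
Substituting: 0.81s − 1 = 0.909(s−2) = 0.909s − 1.818, so -0.099s = -0.818 and s = 8.2626.
Then α = 0.81×8.2626 = 6.693 and β = s−α = 1.570.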